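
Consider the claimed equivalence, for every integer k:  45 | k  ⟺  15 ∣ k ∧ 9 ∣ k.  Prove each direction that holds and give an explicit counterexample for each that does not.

Equivalent; both directions hold.

(→) If 45 ∣ k, write k = 45q. Since 45 = 3·15, k = 15·(3q), so 15 ∣ k; and since 45 = 5·9, k = 9·(5q), so 9 ∣ k.

(←) Suppose 15 ∣ k and 9 ∣ k. Any common multiple of 15 and 9 is a multiple of their lcm; here lcm(15, 9) = 15·9/gcd(15, 9) = 135/3 = 45, so 45 ∣ k.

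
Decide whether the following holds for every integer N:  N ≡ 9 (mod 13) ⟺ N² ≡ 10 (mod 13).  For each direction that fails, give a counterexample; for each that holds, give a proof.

[⇒] This fails: take N = 9. Then 9 ≡ 9 (mod 13), but 9² = 81 ≡ 3 (mod 13), not 10.

[⇐] This fails: take N = 6. Then 6² = 36 ≡ 10 (mod 13), yet 6 ≡ 6 (mod 13), not 9.

(⇒) fails and (⇐) fails.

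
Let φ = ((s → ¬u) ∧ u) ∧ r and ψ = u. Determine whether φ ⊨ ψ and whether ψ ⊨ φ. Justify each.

Not equivalent: only (⇒) holds.

[⇐] This fails. Under u = T, s = F, r = F, the left side is false but the right side is true.

[⇒] Assume the antecedent. If u is true, u reduces to true regardless of the other variables. If u is false, the antecedent cannot hold. Either way u holds.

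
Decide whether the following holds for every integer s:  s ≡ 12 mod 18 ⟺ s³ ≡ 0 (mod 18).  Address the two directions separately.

Not equivalent: only (⇒) holds.

Forward direction. Suppose s ≡ 12 mod 18. Write s = 18j + 12. Then (18j + 12)³ = 5832j³ + 11664j² + 7776j + 1728 = 18(324j³ + 648j² + 432j + 96) + 0, so s³ ≡ 0 (mod 18).

Converse. This fails: take s = 0. Then 0³ = 0 ≡ 0 (mod 18), yet 0 ≡ 0 (mod 18), not 12.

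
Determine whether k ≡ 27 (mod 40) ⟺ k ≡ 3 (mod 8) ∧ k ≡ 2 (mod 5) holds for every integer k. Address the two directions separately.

(⟸) If k ≡ 3 (mod 8) and k ≡ 2 (mod 5), then by the Chinese remainder theorem k ≡ 27 (mod 40). This is exactly k ≡ 27 (mod 40).

(⟹) Suppose k ≡ 27 (mod 40); write k = 40j + 27. Since 8 ∣ 40, reducing mod 8 gives k ≡ 27 ≡ 3 (mod 8); since 5 ∣ 40, reducing mod 5 gives k ≡ 27 ≡ 2 (mod 5).

Both implications hold.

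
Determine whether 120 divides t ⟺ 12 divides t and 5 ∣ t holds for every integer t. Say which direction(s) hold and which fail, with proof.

(⟸) This fails: take t = 60. Both 12 ∣ 60 and 5 ∣ 60, yet 60 is not a multiple of 120 (since 60 = 0·120 + 60), so 120 ∤ 60.

(⟹) If 120 ∣ t, write t = 120q. Since 120 = 10·12, t = 12·(10q), so 12 ∣ t; and since 120 = 24·5, t = 5·(24q), so 5 ∣ t.

Only the forward implication holds.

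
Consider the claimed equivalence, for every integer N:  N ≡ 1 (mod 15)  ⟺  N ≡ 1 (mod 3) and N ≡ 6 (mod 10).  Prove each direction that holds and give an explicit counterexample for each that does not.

Only the reverse direction holds.

[⇒] This fails: N = 1 gives 1 ≡ 1 (mod 15) but 1 ≡ 1 (mod 10), so the conjunction on the right does not hold.

[⇐] Conversely, if N ≡ 1 (mod 3) and N ≡ 6 (mod 10), then by the Chinese remainder theorem N ≡ 16 (mod 30). Since 16 ≡ 1 (mod 15) and 15 ∣ 30, we get N ≡ 1 (mod 15).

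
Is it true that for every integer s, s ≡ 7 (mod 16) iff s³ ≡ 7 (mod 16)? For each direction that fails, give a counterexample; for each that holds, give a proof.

Both directions hold; the statement is true.

[⇒] Suppose s ≡ 7 (mod 16). Write s = 16j + 7. Then (16j + 7)³ = 4096j³ + 5376j² + 2352j + 343 = 16(256j³ + 336j² + 147j + 21) + 7, so s³ ≡ 7 (mod 16).

[⇐] Conversely, suppose s³ ≡ 7 (mod 16). The only residue r in {0, …, 15} with r³ ≡ 7 (mod 16) is r = 7, so s ≡ 7 (mod 16).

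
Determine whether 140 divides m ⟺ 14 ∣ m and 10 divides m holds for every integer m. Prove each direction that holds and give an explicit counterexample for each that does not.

(→) If 140 ∣ m, write m = 140q. Since 140 = 10·14, m = 14·(10q), so 14 ∣ m; and since 140 = 14·10, m = 10·(14q), so 10 ∣ m.

(←) This fails: take m = 70. Both 14 ∣ 70 and 10 ∣ 70, yet 70 is not a multiple of 140 (since 70 = 0·140 + 70), so 140 ∤ 70.

The forward direction holds; the converse fails.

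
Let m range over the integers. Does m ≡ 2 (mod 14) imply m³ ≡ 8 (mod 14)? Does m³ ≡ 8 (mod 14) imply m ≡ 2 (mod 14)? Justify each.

(⇒) Suppose m ≡ 2 (mod 14). Write m = 14j + 2. Then (14j + 2)³ = 2744j³ + 1176j² + 168j + 8 = 14(196j³ + 84j² + 12j) + 8, so m³ ≡ 8 (mod 14).

(⇐) This fails: take m = 4. Then 4³ = 64 ≡ 8 (mod 14), yet 4 ≡ 4 (mod 14), not 2.

Not equivalent: only (⇒) holds.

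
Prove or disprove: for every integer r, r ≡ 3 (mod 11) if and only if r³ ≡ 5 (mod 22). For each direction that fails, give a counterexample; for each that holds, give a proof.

The forward direction fails; the converse holds.

[⇐] The residues r modulo 22 with r³ ≡ 5 (mod 22) are exactly {3}, and each is ≡ 3 (mod 11).

[⇒] This fails: take r = 14. Then 14 ≡ 3 (mod 11), but 14³ = 2744 ≡ 16 (mod 22), not 5.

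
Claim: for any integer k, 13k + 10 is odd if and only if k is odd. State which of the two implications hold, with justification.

(→) Suppose 13k + 10 is odd. Since 13 is odd, 13k and k have the same parity, so 13k + 10 ≡ k + 10 (mod 2). As 10 is even, 13k + 10 is odd exactly when k is odd. Thus k is odd.

(←) Conversely, suppose k is odd; write k = 2j + 1. Then 13k + 10 = 13·(2j + 1) + 10 = 2·13j + 23, which is odd.

Both implications hold.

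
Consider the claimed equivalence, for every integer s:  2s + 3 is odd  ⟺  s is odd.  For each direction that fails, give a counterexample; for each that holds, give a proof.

(⟸) Suppose s is odd. Since 2 is even, 2s is even for every s, so 2s + 3 has the same parity as 3, which is odd. Hence 2s + 3 is odd.

(⟹) This fails: take s = 0. Then 2s + 3 = 3, which is odd, yet s = 0 is even, not odd.

Only the converse holds.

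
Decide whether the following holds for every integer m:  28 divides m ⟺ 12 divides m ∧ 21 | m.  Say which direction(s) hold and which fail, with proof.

Not equivalent: only (⇐) holds.

(←) Suppose 12 ∣ m and 21 ∣ m. Any common multiple of 12 and 21 is a multiple of their lcm; here lcm(12, 21) = 12·21/gcd(12, 21) = 252/3 = 84, so 84 ∣ m. Since 28 ∣ 84, it follows that 28 ∣ m.

(→) This fails: take m = 28. Certainly 28 ∣ 28, but 12 ∤ 28.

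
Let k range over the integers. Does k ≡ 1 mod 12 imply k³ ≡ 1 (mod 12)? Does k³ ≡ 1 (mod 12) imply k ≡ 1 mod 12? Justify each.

Both directions hold; the statement is true.

(⟹) Suppose k ≡ 1 mod 12. Write k = 12j + 1. Then (12j + 1)³ = 1728j³ + 432j² + 36j + 1 = 12(144j³ + 36j² + 3j) + 1, so k³ ≡ 1 (mod 12).

(⟸) Conversely, suppose k³ ≡ 1 (mod 12). The only residue r in {0, …, 11} with r³ ≡ 1 (mod 12) is r = 1, so k ≡ 1 (mod 12).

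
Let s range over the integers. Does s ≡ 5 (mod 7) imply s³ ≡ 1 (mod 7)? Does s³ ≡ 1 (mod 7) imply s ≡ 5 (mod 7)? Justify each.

Both directions fail.

(⇒) This fails: take s = 5. Then 5 ≡ 5 (mod 7), but 5³ = 125 ≡ 6 (mod 7), not 1.

(⇐) This fails: take s = 1. Then 1³ = 1 ≡ 1 (mod 7), yet 1 ≡ 1 (mod 7), not 5.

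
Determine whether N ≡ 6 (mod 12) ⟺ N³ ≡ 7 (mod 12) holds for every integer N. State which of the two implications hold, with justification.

[⇒] This fails: take N = 6. Then 6 ≡ 6 (mod 12), but 6³ = 216 ≡ 0 (mod 12), not 7.

[⇐] This fails: take N = 7. Then 7³ = 343 ≡ 7 (mod 12), yet 7 ≡ 7 (mod 12), not 6.

(⇒) fails and (⇐) fails.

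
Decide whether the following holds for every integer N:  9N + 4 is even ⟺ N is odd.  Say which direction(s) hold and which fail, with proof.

[⇒] This fails: N = 0 gives 9N + 4 = 4, which is even, but 0 is even, not odd.

[⇐] This also fails: N = 7 is odd, but 9N + 4 = 67 is odd, not even.

Neither implication holds.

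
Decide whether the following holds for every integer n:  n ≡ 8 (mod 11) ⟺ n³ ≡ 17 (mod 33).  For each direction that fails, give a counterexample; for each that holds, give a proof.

The forward direction fails; the converse holds.

[⇐] The residues r modulo 33 with r³ ≡ 17 (mod 33) are exactly {8}, and each is ≡ 8 (mod 11).

[⇒] This fails: take n = 19. Then 19 ≡ 8 (mod 11), but 19³ = 6859 ≡ 28 (mod 33), not 17.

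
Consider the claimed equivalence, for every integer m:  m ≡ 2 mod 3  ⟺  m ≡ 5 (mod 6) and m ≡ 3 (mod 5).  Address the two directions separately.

(→) This fails: m = 2 gives 2 ≡ 2 (mod 3) but 2 ≡ 2 (mod 6), so the conjunction on the right does not hold.

(←) Conversely, if m ≡ 5 (mod 6) and m ≡ 3 (mod 5), then by the Chinese remainder theorem m ≡ 23 (mod 30). Since 23 ≡ 2 (mod 3) and 3 ∣ 30, we get m ≡ 2 (mod 3).

Only the reverse direction holds.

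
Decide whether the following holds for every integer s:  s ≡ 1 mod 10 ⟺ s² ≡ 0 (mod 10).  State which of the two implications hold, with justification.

(⟹) This fails: take s = 1. Then 1 ≡ 1 (mod 10), but 1² = 1 ≡ 1 (mod 10), not 0.

(⟸) This fails: take s = 0. Then 0² = 0 ≡ 0 (mod 10), yet 0 ≡ 0 (mod 10), not 1.

Both directions fail.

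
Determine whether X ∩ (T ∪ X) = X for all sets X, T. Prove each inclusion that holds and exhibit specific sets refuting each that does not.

(⟹) Let x ∈ X ∩ (T ∪ X). Then either x ∈ X and x ∉ T; or x ∈ X ∩ T. In each case x ∈ X, so X ∩ (T ∪ X) ⊆ X.

(⟸) Let x ∈ X. Then either x ∈ X and x ∉ T; or x ∈ X ∩ T. In each case x ∈ X ∩ (T ∪ X), so X ⊆ X ∩ (T ∪ X).

Both inclusions hold.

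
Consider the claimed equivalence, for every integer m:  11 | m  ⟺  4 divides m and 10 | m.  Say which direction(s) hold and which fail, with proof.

Neither direction holds.

(⇒) This fails: take m = 11. Certainly 11 ∣ 11, but 4 ∤ 11.

(⇐) This fails: take m = 20. Both 4 ∣ 20 and 10 ∣ 20, yet 20 is not a multiple of 11 (since 20 = 1·11 + 9), so 11 ∤ 20.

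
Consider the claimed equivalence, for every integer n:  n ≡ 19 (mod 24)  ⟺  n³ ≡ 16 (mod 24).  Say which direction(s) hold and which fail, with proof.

Both directions fail.

Forward direction. This fails: take n = 19. Then 19 ≡ 19 (mod 24), but 19³ = 6859 ≡ 19 (mod 24), not 16.

Converse. This fails: take n = 4. Then 4³ = 64 ≡ 16 (mod 24), yet 4 ≡ 4 (mod 24), not 19.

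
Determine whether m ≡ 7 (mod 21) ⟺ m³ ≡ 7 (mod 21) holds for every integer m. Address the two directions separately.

Equivalent; both directions hold.

Forward direction. Suppose m ≡ 7 (mod 21). Write m = 21j + 7. Then (21j + 7)³ = 9261j³ + 9261j² + 3087j + 343 = 21(441j³ + 441j² + 147j + 16) + 7, so m³ ≡ 7 (mod 21).

Converse. Suppose m³ ≡ 7 (mod 21). The only residue r in {0, …, 20} with r³ ≡ 7 (mod 21) is r = 7, so m ≡ 7 (mod 21).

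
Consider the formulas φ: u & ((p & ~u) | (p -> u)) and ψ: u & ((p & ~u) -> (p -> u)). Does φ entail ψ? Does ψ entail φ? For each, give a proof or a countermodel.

Both directions hold.

(⟸) Assume the antecedent. If p is true, the antecedent forces (p = T, u = T), and u & ((p & ~u) | (p -> u)) holds there. If p is false, the antecedent forces (p = F, u = T), and u & ((p & ~u) | (p -> u)) holds there. Either way u & ((p & ~u) | (p -> u)) holds.

(⟹) Assume the antecedent. If p is true, the antecedent forces (p = T, u = T), and u & ((p & ~u) -> (p -> u)) holds there. If p is false, the antecedent forces (p = F, u = T), and u & ((p & ~u) -> (p -> u)) holds there. Either way u & ((p & ~u) -> (p -> u)) holds.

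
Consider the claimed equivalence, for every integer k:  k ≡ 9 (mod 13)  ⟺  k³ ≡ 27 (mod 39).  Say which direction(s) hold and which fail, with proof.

[⇒] This fails: take k = 22. Then 22 ≡ 9 (mod 13), but 22³ = 10648 ≡ 1 (mod 39), not 27.

[⇐] This fails: take k = 3. Then 3³ = 27 ≡ 27 (mod 39), yet 3 ≡ 3 (mod 13), not 9.

Neither implication holds.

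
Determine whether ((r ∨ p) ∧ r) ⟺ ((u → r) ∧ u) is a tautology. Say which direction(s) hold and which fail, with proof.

(⟹) This fails. Under r = T, p = F, u = F, the left side is true but the right side is false.

(⟸) Assume the antecedent. If r is true, (r ∨ p) ∧ r reduces to true regardless of the other variables. If r is false, the antecedent cannot hold. Either way (r ∨ p) ∧ r holds.

Only the reverse direction holds.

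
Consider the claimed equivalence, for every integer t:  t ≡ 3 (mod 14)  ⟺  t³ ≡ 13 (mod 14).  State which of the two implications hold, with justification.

Not equivalent: only (⇒) holds.

Forward direction. Suppose t ≡ 3 (mod 14). Write t = 14j + 3. Then (14j + 3)³ = 2744j³ + 1764j² + 378j + 27 = 14(196j³ + 126j² + 27j + 1) + 13, so t³ ≡ 13 (mod 14).

Converse. This fails: take t = 5. Then 5³ = 125 ≡ 13 (mod 14), yet 5 ≡ 5 (mod 14), not 3.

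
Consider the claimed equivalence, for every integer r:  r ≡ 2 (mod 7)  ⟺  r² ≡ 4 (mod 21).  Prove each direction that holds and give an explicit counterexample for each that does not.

Neither implication holds.

(→) This fails: take r = 9. Then 9 ≡ 2 (mod 7), but 9² = 81 ≡ 18 (mod 21), not 4.

(←) This fails: take r = 5. Then 5² = 25 ≡ 4 (mod 21), yet 5 ≡ 5 (mod 7), not 2.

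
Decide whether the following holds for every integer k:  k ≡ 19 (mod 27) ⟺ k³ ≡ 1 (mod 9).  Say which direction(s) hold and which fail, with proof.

The forward direction holds; the converse fails.

(⇒) Suppose k ≡ 19 (mod 27). Then k³ ≡ 19³ = 6859 (mod 27), and since 9 ∣ 27, also k³ ≡ 1 (mod 9).

(⇐) This fails: take k = 1. Then 1³ = 1 ≡ 1 (mod 9), yet 1 ≡ 1 (mod 27), not 19.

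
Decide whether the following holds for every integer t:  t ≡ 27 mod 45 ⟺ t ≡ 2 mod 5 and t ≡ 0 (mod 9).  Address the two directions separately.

Both directions hold.

(⇒) Suppose t ≡ 27 (mod 45); write t = 45j + 27. Since 5 ∣ 45, reducing mod 5 gives t ≡ 27 ≡ 2 (mod 5); since 9 ∣ 45, reducing mod 9 gives t ≡ 27 ≡ 0 (mod 9).

(⇐) Conversely, if t ≡ 2 (mod 5) and t ≡ 0 (mod 9), then by the Chinese remainder theorem t ≡ 27 (mod 45). This is exactly t ≡ 27 (mod 45).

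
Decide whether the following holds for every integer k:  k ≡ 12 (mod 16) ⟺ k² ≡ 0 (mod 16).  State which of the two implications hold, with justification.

Converse. This fails: take k = 0. Then 0² = 0 ≡ 0 (mod 16), yet 0 ≡ 0 (mod 16), not 12.

Forward direction. Suppose k ≡ 12 (mod 16). Write k = 16j + 12. Then (16j + 12)² = 256j² + 384j + 144 = 16(16j² + 24j + 9) + 0, so k² ≡ 0 (mod 16).

Only the forward implication holds.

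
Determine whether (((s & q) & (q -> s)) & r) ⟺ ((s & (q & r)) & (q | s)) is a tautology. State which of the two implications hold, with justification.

(→) Assume the antecedent. If s is true, the antecedent forces (s = T, q = T, r = T), and (s & (q & r)) & (q | s) holds there. If s is false, the antecedent cannot hold. Either way (s & (q & r)) & (q | s) holds.

(←) Assume the antecedent. If s is true, the antecedent forces (s = T, q = T, r = T), and ((s & q) & (q -> s)) & r holds there. If s is false, the antecedent cannot hold. Either way ((s & q) & (q -> s)) & r holds.

The biconditional holds.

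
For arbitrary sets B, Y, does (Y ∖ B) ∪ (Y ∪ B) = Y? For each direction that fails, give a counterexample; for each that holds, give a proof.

Only the reverse inclusion holds.

(⟹) This inclusion fails. Take B = {1}, Y = ∅; then 1 ∈ (Y ∖ B) ∪ (Y ∪ B) but 1 ∉ Y.

(⟸) Let x ∈ Y. Then either x ∈ Y and x ∉ B; or x ∈ B ∩ Y. In each case x ∈ (Y ∖ B) ∪ (Y ∪ B), so Y ⊆ (Y ∖ B) ∪ (Y ∪ B).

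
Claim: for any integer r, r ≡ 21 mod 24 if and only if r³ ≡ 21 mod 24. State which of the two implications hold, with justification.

[⇒] Suppose r ≡ 21 mod 24. Write r = 24j + 21. Then (24j + 21)³ = 13824j³ + 36288j² + 31752j + 9261 = 24(576j³ + 1512j² + 1323j + 385) + 21, so r³ ≡ 21 (mod 24).

[⇐] Conversely, suppose r³ ≡ 21 (mod 24). The only residue r in {0, …, 23} with r³ ≡ 21 (mod 24) is r = 21, so r ≡ 21 (mod 24).

The biconditional holds.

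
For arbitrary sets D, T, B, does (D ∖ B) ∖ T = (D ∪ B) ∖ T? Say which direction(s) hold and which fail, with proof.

Reverse inclusion. This inclusion fails. Take D = ∅, T = ∅, B = {1}; then 1 ∈ (D ∪ B) ∖ T but 1 ∉ (D ∖ B) ∖ T.

Forward inclusion. Let x ∈ (D ∖ B) ∖ T. Then x ∈ D and x ∉ T, B, from which x ∈ (D ∪ B) ∖ T.

Only the forward inclusion holds.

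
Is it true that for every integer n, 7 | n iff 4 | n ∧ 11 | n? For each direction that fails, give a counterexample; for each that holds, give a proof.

(→) This fails: take n = 7. Certainly 7 ∣ 7, but 4 ∤ 7.

(←) This fails: take n = 44. Both 4 ∣ 44 and 11 ∣ 44, yet 44 is not a multiple of 7 (since 44 = 6·7 + 2), so 7 ∤ 44.

Both directions fail.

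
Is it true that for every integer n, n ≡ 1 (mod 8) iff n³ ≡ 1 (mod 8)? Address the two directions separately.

Both directions hold.

[⇒] Suppose n ≡ 1 (mod 8). Write n = 8j + 1. Then (8j + 1)³ = 512j³ + 192j² + 24j + 1 = 8(64j³ + 24j² + 3j) + 1, so n³ ≡ 1 (mod 8).

[⇐] Conversely, suppose n³ ≡ 1 (mod 8). The only residue r in {0, …, 7} with r³ ≡ 1 (mod 8) is r = 1, so n ≡ 1 (mod 8).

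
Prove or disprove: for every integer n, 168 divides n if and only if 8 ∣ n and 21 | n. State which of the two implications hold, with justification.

The biconditional holds.

(→) If 168 ∣ n, write n = 168q. Since 168 = 21·8, n = 8·(21q), so 8 ∣ n; and since 168 = 8·21, n = 21·(8q), so 21 ∣ n.

(←) Suppose 8 ∣ n and 21 ∣ n. Any common multiple of 8 and 21 is a multiple of their lcm; here gcd(8, 21) = 1, so lcm(8, 21) = 8·21 = 168, so 168 ∣ n.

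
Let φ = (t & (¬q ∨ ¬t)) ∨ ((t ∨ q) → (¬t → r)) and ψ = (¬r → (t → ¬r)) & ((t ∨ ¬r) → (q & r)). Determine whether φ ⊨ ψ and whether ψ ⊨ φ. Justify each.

[⇐] Assume the antecedent. If t is true, the consequent reduces to true regardless of the other variables. If t is false, the antecedent forces (t = F, r = T, q = F) or (t = F, r = T, q = T), and the consequent holds there. Either way the consequent holds.

[⇒] This fails. Under t = F, r = F, q = F, the left side is true but the right side is false.

Only the converse holds.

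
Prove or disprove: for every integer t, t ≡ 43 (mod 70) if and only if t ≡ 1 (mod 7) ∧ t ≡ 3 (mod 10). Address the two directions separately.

The biconditional holds.

(⇒) Suppose t ≡ 43 (mod 70); write t = 70j + 43. Since 7 ∣ 70, reducing mod 7 gives t ≡ 43 ≡ 1 (mod 7); since 10 ∣ 70, reducing mod 10 gives t ≡ 43 ≡ 3 (mod 10).

(⇐) Conversely, if t ≡ 1 (mod 7) and t ≡ 3 (mod 10), then by the Chinese remainder theorem t ≡ 43 (mod 70). This is exactly t ≡ 43 (mod 70).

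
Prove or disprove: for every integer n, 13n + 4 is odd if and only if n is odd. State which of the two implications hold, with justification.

Equivalent; both directions hold.

Converse. Suppose n is odd; write n = 2j + 1. Then 13n + 4 = 13·(2j + 1) + 4 = 2·13j + 17, which is odd.

Forward direction. Suppose 13n + 4 is odd. Since 13 is odd, 13n and n have the same parity, so 13n + 4 ≡ n + 4 (mod 2). As 4 is even, 13n + 4 is odd exactly when n is odd. Thus n is odd.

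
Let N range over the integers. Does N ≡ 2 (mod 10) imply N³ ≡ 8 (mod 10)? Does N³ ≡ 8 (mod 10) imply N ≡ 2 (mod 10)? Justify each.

Forward direction. Suppose N ≡ 2 (mod 10). Write N = 10j + 2. Then (10j + 2)³ = 1000j³ + 600j² + 120j + 8 = 10(100j³ + 60j² + 12j) + 8, so N³ ≡ 8 (mod 10).

Converse. Suppose N³ ≡ 8 (mod 10). The only residue r in {0, …, 9} with r³ ≡ 8 (mod 10) is r = 2, so N ≡ 2 (mod 10).

Both implications hold.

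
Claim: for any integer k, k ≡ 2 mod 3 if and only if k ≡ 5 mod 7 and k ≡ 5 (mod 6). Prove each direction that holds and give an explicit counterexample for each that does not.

(⟹) This fails: k = 32 gives 32 ≡ 2 (mod 3) but 32 ≡ 4 (mod 7), so the conjunction on the right does not hold.

(⟸) Conversely, if k ≡ 5 (mod 7) and k ≡ 5 (mod 6), then by the Chinese remainder theorem k ≡ 5 (mod 42). Since 5 ≡ 2 (mod 3) and 3 ∣ 42, we get k ≡ 2 (mod 3).

Only the converse holds.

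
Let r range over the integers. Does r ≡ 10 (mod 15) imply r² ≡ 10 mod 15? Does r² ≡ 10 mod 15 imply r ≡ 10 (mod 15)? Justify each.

(⇒) Suppose r ≡ 10 (mod 15). Write r = 15j + 10. Then (15j + 10)² = 225j² + 300j + 100 = 15(15j² + 20j + 6) + 10, so r² ≡ 10 (mod 15).

(⇐) This fails: take r = 5. Then 5² = 25 ≡ 10 (mod 15), yet 5 ≡ 5 (mod 15), not 10.

Not equivalent: only (⇒) holds.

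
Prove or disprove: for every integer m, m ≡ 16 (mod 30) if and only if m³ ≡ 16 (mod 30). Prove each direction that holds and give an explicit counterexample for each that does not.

[⇒] Suppose m ≡ 16 (mod 30). Write m = 30j + 16. Then (30j + 16)³ = 27000j³ + 43200j² + 23040j + 4096 = 30(900j³ + 1440j² + 768j + 136) + 16, so m³ ≡ 16 (mod 30).

[⇐] Conversely, suppose m³ ≡ 16 (mod 30). The only residue r in {0, …, 29} with r³ ≡ 16 (mod 30) is r = 16, so m ≡ 16 (mod 30).

Equivalent; both directions hold.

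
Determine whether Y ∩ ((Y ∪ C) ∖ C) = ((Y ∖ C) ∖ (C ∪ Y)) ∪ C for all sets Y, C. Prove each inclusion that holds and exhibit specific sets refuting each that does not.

Both inclusions fail.

(⟹) This inclusion fails. Take Y = {1}, C = ∅; then 1 ∈ Y ∩ ((Y ∪ C) ∖ C) but 1 ∉ ((Y ∖ C) ∖ (C ∪ Y)) ∪ C.

(⟸) This inclusion fails. Take Y = ∅, C = {1}; then 1 ∈ ((Y ∖ C) ∖ (C ∪ Y)) ∪ C but 1 ∉ Y ∩ ((Y ∪ C) ∖ C).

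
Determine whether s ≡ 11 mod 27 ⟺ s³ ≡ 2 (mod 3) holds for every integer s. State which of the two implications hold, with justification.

(←) This fails: take s = 2. Then 2³ = 8 ≡ 2 (mod 3), yet 2 ≡ 2 (mod 27), not 11.

(→) Suppose s ≡ 11 (mod 27). Then s³ ≡ 11³ = 1331 (mod 27), and since 3 ∣ 27, also s³ ≡ 2 (mod 3).

Only the forward direction holds.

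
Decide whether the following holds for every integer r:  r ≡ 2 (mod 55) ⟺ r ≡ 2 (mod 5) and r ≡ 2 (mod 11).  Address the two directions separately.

The biconditional holds.

[⇒] Suppose r ≡ 2 (mod 55); write r = 55j + 2. Since 5 ∣ 55, reducing mod 5 gives r ≡ 2 (mod 5); since 11 ∣ 55, reducing mod 11 gives r ≡ 2 (mod 11).

[⇐] Conversely, if r ≡ 2 (mod 5) and r ≡ 2 (mod 11), then by the Chinese remainder theorem r ≡ 2 (mod 55). This is exactly r ≡ 2 (mod 55).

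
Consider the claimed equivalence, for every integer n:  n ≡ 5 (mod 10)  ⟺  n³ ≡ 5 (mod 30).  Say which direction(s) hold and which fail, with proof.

[⇒] This fails: take n = 15. Then 15 ≡ 5 (mod 10), but 15³ = 3375 ≡ 15 (mod 30), not 5.

[⇐] Conversely, the residues r modulo 30 with r³ ≡ 5 (mod 30) are exactly {5}, and each is ≡ 5 (mod 10).

The forward direction fails; the converse holds.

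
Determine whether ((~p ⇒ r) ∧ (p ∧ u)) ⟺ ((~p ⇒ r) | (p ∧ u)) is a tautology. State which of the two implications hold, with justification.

[⇒] Assume the antecedent. If r is true, (~p ⇒ r) | (p ∧ u) reduces to true regardless of the other variables. If r is false, the antecedent forces (r = F, p = T, u = T), and (~p ⇒ r) | (p ∧ u) holds there. Either way (~p ⇒ r) | (p ∧ u) holds.

[⇐] This fails. Under r = T, p = F, u = F, the left side is false but the right side is true.

(⇒) holds; (⇐) fails.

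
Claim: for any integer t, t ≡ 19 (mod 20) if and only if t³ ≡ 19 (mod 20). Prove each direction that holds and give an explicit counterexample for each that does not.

Forward direction. Suppose t ≡ 19 (mod 20). Write t = 20j + 19. Then (20j + 19)³ = 8000j³ + 22800j² + 21660j + 6859 = 20(400j³ + 1140j² + 1083j + 342) + 19, so t³ ≡ 19 (mod 20).

Converse. Suppose t³ ≡ 19 (mod 20). The only residue r in {0, …, 19} with r³ ≡ 19 (mod 20) is r = 19, so t ≡ 19 (mod 20).

Both directions hold; the statement is true.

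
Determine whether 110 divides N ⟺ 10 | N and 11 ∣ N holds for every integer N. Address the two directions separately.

Both directions hold.

Forward direction. If 110 ∣ N, write N = 110q. Since 110 = 11·10, N = 10·(11q), so 10 ∣ N; and since 110 = 10·11, N = 11·(10q), so 11 ∣ N.

Converse. Suppose 10 ∣ N and 11 ∣ N. Any common multiple of 10 and 11 is a multiple of their lcm; here gcd(10, 11) = 1, so lcm(10, 11) = 10·11 = 110, so 110 ∣ N.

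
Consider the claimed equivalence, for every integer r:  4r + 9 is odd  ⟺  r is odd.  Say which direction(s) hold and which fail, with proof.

Forward direction. This fails: take r = 6. Then 4r + 9 = 33, which is odd, yet r = 6 is even, not odd.

Converse. Suppose r is odd. Since 4 is even, 4r is even for every r, so 4r + 9 has the same parity as 9, which is odd. Hence 4r + 9 is odd.

Not equivalent: only (⇐) holds.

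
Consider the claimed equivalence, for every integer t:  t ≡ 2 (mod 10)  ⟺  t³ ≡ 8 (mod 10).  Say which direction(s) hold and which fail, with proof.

Both directions hold.

(⇒) Suppose t ≡ 2 (mod 10). Write t = 10j + 2. Then (10j + 2)³ = 1000j³ + 600j² + 120j + 8 = 10(100j³ + 60j² + 12j) + 8, so t³ ≡ 8 (mod 10).

(⇐) For the converse, argue contrapositively. If t ≢ 2 (mod 10), then t is congruent to one of 0, 1, 3, 4, 5, 6, 7, 8, 9 modulo 10, and these give t³ ≡ 0, 1, 7, 4, 5, 6, 3, 2, 9 respectively — never 8.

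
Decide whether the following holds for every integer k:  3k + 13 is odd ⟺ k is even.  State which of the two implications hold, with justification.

Equivalent; both directions hold.

[⇒] Suppose 3k + 13 is odd. Since 3 is odd, 3k and k have the same parity, so 3k + 13 ≡ k + 13 (mod 2). As 13 is odd, 3k + 13 is odd exactly when k is even. Thus k is even.

[⇐] Conversely, suppose k is even; write k = 2j. Then 3k + 13 = 3·(2j) + 13 = 2·3j + 13, which is odd.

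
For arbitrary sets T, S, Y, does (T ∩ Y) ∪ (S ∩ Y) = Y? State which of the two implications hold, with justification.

(⊆) holds; (⊇) fails.

(⟹) Let x ∈ (T ∩ Y) ∪ (S ∩ Y). Then either x ∈ T ∩ Y and x ∉ S; or x ∈ S ∩ Y and x ∉ T; or x ∈ T ∩ S ∩ Y. In each case x ∈ Y, so (T ∩ Y) ∪ (S ∩ Y) ⊆ Y.

(⟸) This inclusion fails. Take T = ∅, S = ∅, Y = {1}; then 1 ∈ Y but 1 ∉ (T ∩ Y) ∪ (S ∩ Y).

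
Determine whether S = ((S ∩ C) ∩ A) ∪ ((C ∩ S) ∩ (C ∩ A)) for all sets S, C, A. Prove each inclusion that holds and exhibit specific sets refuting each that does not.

Only the reverse inclusion holds.

(⟹) This inclusion fails. Take S = {1}, C = ∅, A = ∅; then 1 ∈ S but 1 ∉ ((S ∩ C) ∩ A) ∪ ((C ∩ S) ∩ (C ∩ A)).

(⟸) Let x ∈ ((S ∩ C) ∩ A) ∪ ((C ∩ S) ∩ (C ∩ A)). Then x ∈ S ∩ C ∩ A, from which x ∈ S.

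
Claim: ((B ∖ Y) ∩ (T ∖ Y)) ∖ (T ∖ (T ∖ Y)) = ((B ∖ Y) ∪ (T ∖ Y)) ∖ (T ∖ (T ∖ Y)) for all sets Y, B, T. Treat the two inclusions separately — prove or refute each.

(⟸) This inclusion fails. Take Y = ∅, B = {1}, T = ∅; then 1 ∈ ((B ∖ Y) ∪ (T ∖ Y)) ∖ (T ∖ (T ∖ Y)) but 1 ∉ ((B ∖ Y) ∩ (T ∖ Y)) ∖ (T ∖ (T ∖ Y)).

(⟹) Let x ∈ ((B ∖ Y) ∩ (T ∖ Y)) ∖ (T ∖ (T ∖ Y)). Then x ∈ B ∩ T and x ∉ Y, from which x ∈ ((B ∖ Y) ∪ (T ∖ Y)) ∖ (T ∖ (T ∖ Y)).

Only the forward inclusion holds.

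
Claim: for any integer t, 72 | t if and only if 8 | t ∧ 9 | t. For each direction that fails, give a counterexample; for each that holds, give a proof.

(⇒) If 72 ∣ t, write t = 72q. Since 72 = 9·8, t = 8·(9q), so 8 ∣ t; and since 72 = 8·9, t = 9·(8q), so 9 ∣ t.

(⇐) Suppose 8 ∣ t and 9 ∣ t. Any common multiple of 8 and 9 is a multiple of their lcm; here gcd(8, 9) = 1, so lcm(8, 9) = 8·9 = 72, so 72 ∣ t.

Both directions hold; the statement is true.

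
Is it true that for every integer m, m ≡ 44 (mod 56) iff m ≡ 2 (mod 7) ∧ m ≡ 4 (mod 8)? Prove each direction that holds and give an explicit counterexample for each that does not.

[⇒] Suppose m ≡ 44 (mod 56); write m = 56j + 44. Since 7 ∣ 56, reducing mod 7 gives m ≡ 44 ≡ 2 (mod 7); since 8 ∣ 56, reducing mod 8 gives m ≡ 44 ≡ 4 (mod 8).

[⇐] Conversely, if m ≡ 2 (mod 7) and m ≡ 4 (mod 8), then by the Chinese remainder theorem m ≡ 44 (mod 56). This is exactly m ≡ 44 (mod 56).

Both directions hold; the statement is true.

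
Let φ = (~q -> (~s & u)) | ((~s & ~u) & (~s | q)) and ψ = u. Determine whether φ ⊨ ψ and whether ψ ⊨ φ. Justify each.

Neither implication holds.

(⇒) This fails. Under q = F, u = F, s = F, the left side is true but the right side is false.

(⇐) This fails. Under q = F, u = T, s = T, the left side is false but the right side is true.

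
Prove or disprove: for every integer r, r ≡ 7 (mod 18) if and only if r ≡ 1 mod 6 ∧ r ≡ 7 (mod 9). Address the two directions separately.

Both implications hold.

Forward direction. Suppose r ≡ 7 (mod 18); write r = 18j + 7. Since 6 ∣ 18, reducing mod 6 gives r ≡ 7 ≡ 1 (mod 6); since 9 ∣ 18, reducing mod 9 gives r ≡ 7 (mod 9).

Converse. If r ≡ 1 (mod 6) and r ≡ 7 (mod 9), then by the Chinese remainder theorem r ≡ 7 (mod 18). This is exactly r ≡ 7 (mod 18).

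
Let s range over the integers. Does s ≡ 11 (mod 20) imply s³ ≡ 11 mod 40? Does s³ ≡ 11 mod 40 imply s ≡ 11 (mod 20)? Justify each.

(⟹) This fails: take s = 31. Then 31 ≡ 11 (mod 20), but 31³ = 29791 ≡ 31 (mod 40), not 11.

(⟸) Conversely, the residues r modulo 40 with r³ ≡ 11 (mod 40) are exactly {11}, and each is ≡ 11 (mod 20).

(⇒) fails; (⇐) holds.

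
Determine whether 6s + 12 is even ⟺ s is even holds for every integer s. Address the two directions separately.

(⇒) fails; (⇐) holds.

(→) This fails: take s = 1. Then 6s + 12 = 18, which is even, yet s = 1 is odd, not even.

(←) Suppose s is even. Since 6 is even, 6s is even for every s, so 6s + 12 has the same parity as 12, which is even. Hence 6s + 12 is even.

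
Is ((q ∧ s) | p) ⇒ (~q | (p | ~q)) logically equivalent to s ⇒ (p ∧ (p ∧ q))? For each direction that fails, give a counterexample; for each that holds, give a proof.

[⇒] This fails. Under q = F, p = F, s = T, the left side is true but the right side is false.

[⇐] Assume the antecedent. If p is true, the consequent reduces to true regardless of the other variables. If p is false, the antecedent forces (q = F, p = F, s = F) or (q = T, p = F, s = F), and the consequent holds there. Either way the consequent holds.

Not equivalent: only (⇐) holds.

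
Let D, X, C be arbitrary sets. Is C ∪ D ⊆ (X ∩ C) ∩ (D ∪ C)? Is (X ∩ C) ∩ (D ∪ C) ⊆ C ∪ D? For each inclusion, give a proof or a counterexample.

(⊇) Let x ∈ (X ∩ C) ∩ (D ∪ C). Then either x ∈ X ∩ C and x ∉ D; or x ∈ D ∩ X ∩ C. In each case x ∈ C ∪ D, so (X ∩ C) ∩ (D ∪ C) ⊆ C ∪ D.

(⊆) This inclusion fails. Take D = {1}, X = ∅, C = ∅; then 1 ∈ C ∪ D but 1 ∉ (X ∩ C) ∩ (D ∪ C).

(⊆) fails; (⊇) holds.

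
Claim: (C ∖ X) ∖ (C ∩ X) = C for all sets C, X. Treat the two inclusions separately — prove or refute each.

(⊆) holds; (⊇) fails.

Forward inclusion. Let x ∈ (C ∖ X) ∖ (C ∩ X). Then x ∈ C and x ∉ X, from which x ∈ C.

Reverse inclusion. This inclusion fails. Take C = {1}, X = {1}; then 1 ∈ C but 1 ∉ (C ∖ X) ∖ (C ∩ X).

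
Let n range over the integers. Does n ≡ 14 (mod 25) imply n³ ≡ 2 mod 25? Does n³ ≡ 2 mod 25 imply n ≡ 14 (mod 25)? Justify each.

Both directions fail.

Forward direction. This fails: take n = 14. Then 14 ≡ 14 (mod 25), but 14³ = 2744 ≡ 19 (mod 25), not 2.

Converse. This fails: take n = 3. Then 3³ = 27 ≡ 2 (mod 25), yet 3 ≡ 3 (mod 25), not 14.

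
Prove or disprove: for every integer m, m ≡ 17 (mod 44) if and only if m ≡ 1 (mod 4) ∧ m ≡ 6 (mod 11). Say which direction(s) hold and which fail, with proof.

Equivalent; both directions hold.

(←) If m ≡ 1 (mod 4) and m ≡ 6 (mod 11), then by the Chinese remainder theorem m ≡ 17 (mod 44). This is exactly m ≡ 17 (mod 44).

(→) Suppose m ≡ 17 (mod 44); write m = 44j + 17. Since 4 ∣ 44, reducing mod 4 gives m ≡ 17 ≡ 1 (mod 4); since 11 ∣ 44, reducing mod 11 gives m ≡ 17 ≡ 6 (mod 11).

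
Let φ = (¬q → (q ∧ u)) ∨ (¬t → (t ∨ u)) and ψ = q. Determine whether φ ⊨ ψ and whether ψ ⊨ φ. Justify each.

Only the converse holds.

[⇒] This fails. Under t = T, u = F, q = F, the left side is true but the right side is false.

[⇐] Assume the antecedent. If t is true, the consequent reduces to true regardless of the other variables. If t is false, the antecedent forces (t = F, u = F, q = T) or (t = F, u = T, q = T), and the consequent holds there. Either way the consequent holds.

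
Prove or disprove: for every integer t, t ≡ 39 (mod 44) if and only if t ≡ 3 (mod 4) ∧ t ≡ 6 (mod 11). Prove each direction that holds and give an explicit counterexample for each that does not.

Both directions hold.

(⟹) Suppose t ≡ 39 (mod 44); write t = 44j + 39. Since 4 ∣ 44, reducing mod 4 gives t ≡ 39 ≡ 3 (mod 4); since 11 ∣ 44, reducing mod 11 gives t ≡ 39 ≡ 6 (mod 11).

(⟸) Conversely, if t ≡ 3 (mod 4) and t ≡ 6 (mod 11), then by the Chinese remainder theorem t ≡ 39 (mod 44). This is exactly t ≡ 39 (mod 44).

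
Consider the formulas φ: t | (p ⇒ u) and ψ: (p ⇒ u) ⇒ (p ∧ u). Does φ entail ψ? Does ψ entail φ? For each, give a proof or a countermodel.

Neither direction holds.

Forward direction. This fails. Under t = F, u = F, p = F, the left side is true but the right side is false.

Converse. This fails. Under t = F, u = F, p = T, the left side is false but the right side is true.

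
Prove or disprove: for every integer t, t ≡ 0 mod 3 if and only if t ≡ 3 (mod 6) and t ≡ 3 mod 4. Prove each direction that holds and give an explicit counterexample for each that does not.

(⇒) This fails: t = 0 gives 0 ≡ 0 (mod 3) but 0 ≡ 0 (mod 6), so the conjunction on the right does not hold.

(⇐) Conversely, if t ≡ 3 (mod 6) and t ≡ 3 (mod 4), then by the Chinese remainder theorem t ≡ 3 (mod 12). Since 3 ≡ 0 (mod 3) and 3 ∣ 12, we get t ≡ 0 (mod 3).

(⇒) fails; (⇐) holds.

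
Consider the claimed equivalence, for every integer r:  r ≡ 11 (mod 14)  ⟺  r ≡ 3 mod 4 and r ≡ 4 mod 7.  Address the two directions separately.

(→) This fails: r = 25 gives 25 ≡ 11 (mod 14) but 25 ≡ 1 (mod 4), so the conjunction on the right does not hold.

(←) Conversely, if r ≡ 3 (mod 4) and r ≡ 4 (mod 7), then by the Chinese remainder theorem r ≡ 11 (mod 28). Since 11 ≡ 11 (mod 14) and 14 ∣ 28, we get r ≡ 11 (mod 14).

Not equivalent: only (⇐) holds.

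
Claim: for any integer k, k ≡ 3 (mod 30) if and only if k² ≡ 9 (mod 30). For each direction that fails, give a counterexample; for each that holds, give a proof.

The forward direction holds; the converse fails.

[⇒] Suppose k ≡ 3 (mod 30). Write k = 30j + 3. Then (30j + 3)² = 900j² + 180j + 9 = 30(30j² + 6j) + 9, so k² ≡ 9 (mod 30).

[⇐] This fails: take k = 27. Then 27² = 729 ≡ 9 (mod 30), yet 27 ≡ 27 (mod 30), not 3.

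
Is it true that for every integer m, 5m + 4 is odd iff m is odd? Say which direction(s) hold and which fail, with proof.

Both directions hold; the statement is true.

(→) Suppose 5m + 4 is odd. Since 5 is odd, 5m and m have the same parity, so 5m + 4 ≡ m + 4 (mod 2). As 4 is even, 5m + 4 is odd exactly when m is odd. Thus m is odd.

(←) Conversely, suppose m is odd; write m = 2j + 1. Then 5m + 4 = 5·(2j + 1) + 4 = 2·5j + 9, which is odd.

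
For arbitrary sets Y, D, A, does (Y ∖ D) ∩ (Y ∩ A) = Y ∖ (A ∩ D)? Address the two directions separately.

Forward inclusion. Let x ∈ (Y ∖ D) ∩ (Y ∩ A). Then x ∈ Y ∩ A and x ∉ D, from which x ∈ Y ∖ (A ∩ D).

Reverse inclusion. This inclusion fails. Take Y = {1}, D = ∅, A = ∅; then 1 ∈ Y ∖ (A ∩ D) but 1 ∉ (Y ∖ D) ∩ (Y ∩ A).

Only the forward inclusion holds.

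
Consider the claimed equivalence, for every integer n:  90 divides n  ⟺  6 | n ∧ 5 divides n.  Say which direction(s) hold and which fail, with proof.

Forward direction. If 90 ∣ n, write n = 90q. Since 90 = 15·6, n = 6·(15q), so 6 ∣ n; and since 90 = 18·5, n = 5·(18q), so 5 ∣ n.

Converse. This fails: take n = 30. Both 6 ∣ 30 and 5 ∣ 30, yet 30 is not a multiple of 90 (since 30 = 0·90 + 30), so 90 ∤ 30.

The forward direction holds; the converse fails.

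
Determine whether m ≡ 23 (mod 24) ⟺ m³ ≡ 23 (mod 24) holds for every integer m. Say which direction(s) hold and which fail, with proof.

Both directions hold; the statement is true.

(→) Suppose m ≡ 23 (mod 24). Write m = 24j + 23. Then (24j + 23)³ = 13824j³ + 39744j² + 38088j + 12167 = 24(576j³ + 1656j² + 1587j + 506) + 23, so m³ ≡ 23 (mod 24).

(←) Conversely, suppose m³ ≡ 23 (mod 24). The only residue r in {0, …, 23} with r³ ≡ 23 (mod 24) is r = 23, so m ≡ 23 (mod 24).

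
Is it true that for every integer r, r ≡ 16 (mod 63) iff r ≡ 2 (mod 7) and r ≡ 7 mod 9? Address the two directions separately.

(⟹) Suppose r ≡ 16 (mod 63); write r = 63j + 16. Since 7 ∣ 63, reducing mod 7 gives r ≡ 16 ≡ 2 (mod 7); since 9 ∣ 63, reducing mod 9 gives r ≡ 16 ≡ 7 (mod 9).

(⟸) Conversely, if r ≡ 2 (mod 7) and r ≡ 7 (mod 9), then by the Chinese remainder theorem r ≡ 16 (mod 63). This is exactly r ≡ 16 (mod 63).

Both directions hold.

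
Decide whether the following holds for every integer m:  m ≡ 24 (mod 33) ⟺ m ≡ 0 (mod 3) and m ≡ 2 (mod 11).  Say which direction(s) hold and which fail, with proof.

Both directions hold.

Forward direction. Suppose m ≡ 24 (mod 33); write m = 33j + 24. Since 3 ∣ 33, reducing mod 3 gives m ≡ 24 ≡ 0 (mod 3); since 11 ∣ 33, reducing mod 11 gives m ≡ 24 ≡ 2 (mod 11).

Converse. If m ≡ 0 (mod 3) and m ≡ 2 (mod 11), then by the Chinese remainder theorem m ≡ 24 (mod 33). This is exactly m ≡ 24 (mod 33).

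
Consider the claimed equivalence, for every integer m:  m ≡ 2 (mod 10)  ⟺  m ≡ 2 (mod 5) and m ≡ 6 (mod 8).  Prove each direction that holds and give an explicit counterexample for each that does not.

Not equivalent: only (⇐) holds.

[⇐] If m ≡ 2 (mod 5) and m ≡ 6 (mod 8), then by the Chinese remainder theorem m ≡ 22 (mod 40). Since 22 ≡ 2 (mod 10) and 10 ∣ 40, we get m ≡ 2 (mod 10).

[⇒] This fails: m = 32 gives 32 ≡ 2 (mod 10) but 32 ≡ 0 (mod 8), so the conjunction on the right does not hold.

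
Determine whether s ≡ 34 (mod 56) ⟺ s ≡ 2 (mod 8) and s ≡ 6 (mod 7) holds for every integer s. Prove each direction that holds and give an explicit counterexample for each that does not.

The biconditional holds.

Forward direction. Suppose s ≡ 34 (mod 56); write s = 56j + 34. Since 8 ∣ 56, reducing mod 8 gives s ≡ 34 ≡ 2 (mod 8); since 7 ∣ 56, reducing mod 7 gives s ≡ 34 ≡ 6 (mod 7).

Converse. If s ≡ 2 (mod 8) and s ≡ 6 (mod 7), then by the Chinese remainder theorem s ≡ 34 (mod 56). This is exactly s ≡ 34 (mod 56).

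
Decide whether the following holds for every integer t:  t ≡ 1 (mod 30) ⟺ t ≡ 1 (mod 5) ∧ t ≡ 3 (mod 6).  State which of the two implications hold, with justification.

(⇒) fails and (⇐) fails.

(→) This fails: t = 1 gives 1 ≡ 1 (mod 30) but 1 ≡ 1 (mod 6), so the conjunction on the right does not hold.

(←) This fails: t = 21 satisfies both congruences on the right (21 ≡ 1 mod 5 and 21 ≡ 3 mod 6) yet 21 ≡ 21 (mod 30), not 1.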